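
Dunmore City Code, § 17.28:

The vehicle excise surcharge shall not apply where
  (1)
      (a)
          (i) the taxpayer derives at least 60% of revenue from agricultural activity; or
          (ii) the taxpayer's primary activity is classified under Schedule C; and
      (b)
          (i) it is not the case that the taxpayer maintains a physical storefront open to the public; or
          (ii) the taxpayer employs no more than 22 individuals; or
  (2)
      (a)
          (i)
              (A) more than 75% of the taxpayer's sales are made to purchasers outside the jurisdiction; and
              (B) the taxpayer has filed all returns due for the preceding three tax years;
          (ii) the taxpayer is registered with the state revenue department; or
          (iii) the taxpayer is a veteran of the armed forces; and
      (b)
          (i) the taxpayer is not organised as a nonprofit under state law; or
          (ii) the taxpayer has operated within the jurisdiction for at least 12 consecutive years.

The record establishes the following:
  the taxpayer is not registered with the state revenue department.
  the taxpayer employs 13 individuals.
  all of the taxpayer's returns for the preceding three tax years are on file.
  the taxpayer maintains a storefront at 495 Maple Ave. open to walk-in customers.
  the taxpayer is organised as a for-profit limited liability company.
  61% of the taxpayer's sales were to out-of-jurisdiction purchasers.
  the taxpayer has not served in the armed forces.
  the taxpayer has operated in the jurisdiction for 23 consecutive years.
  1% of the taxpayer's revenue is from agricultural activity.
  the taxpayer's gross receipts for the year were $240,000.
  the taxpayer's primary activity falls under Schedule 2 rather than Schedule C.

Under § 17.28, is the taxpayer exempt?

No — not exempt.

(i) ≥60% agricultural — fails.
(ii) Schedule C activity — fails.
(a): F OR F → false.
(i) not (has storefront) — not satisfied.
(ii) ≤ 22 employees — holds.
(b) = F OR T = true.
(1) = F AND T = false.
(A) >75% out-of-jur. sales — not met.
(B) returns current — met.
So (i) is not satisfied (F AND T).
(ii) state-registered — not satisfied.
(iii) veteran — fails.
So (a) is not satisfied (F OR F OR F).
(i) not (nonprofit) — satisfied.
(ii) ≥ 12 yrs in jurisdiction — holds.
So (b) is satisfied (T OR T).
(2): F AND T → false.
Overall: F OR F → false.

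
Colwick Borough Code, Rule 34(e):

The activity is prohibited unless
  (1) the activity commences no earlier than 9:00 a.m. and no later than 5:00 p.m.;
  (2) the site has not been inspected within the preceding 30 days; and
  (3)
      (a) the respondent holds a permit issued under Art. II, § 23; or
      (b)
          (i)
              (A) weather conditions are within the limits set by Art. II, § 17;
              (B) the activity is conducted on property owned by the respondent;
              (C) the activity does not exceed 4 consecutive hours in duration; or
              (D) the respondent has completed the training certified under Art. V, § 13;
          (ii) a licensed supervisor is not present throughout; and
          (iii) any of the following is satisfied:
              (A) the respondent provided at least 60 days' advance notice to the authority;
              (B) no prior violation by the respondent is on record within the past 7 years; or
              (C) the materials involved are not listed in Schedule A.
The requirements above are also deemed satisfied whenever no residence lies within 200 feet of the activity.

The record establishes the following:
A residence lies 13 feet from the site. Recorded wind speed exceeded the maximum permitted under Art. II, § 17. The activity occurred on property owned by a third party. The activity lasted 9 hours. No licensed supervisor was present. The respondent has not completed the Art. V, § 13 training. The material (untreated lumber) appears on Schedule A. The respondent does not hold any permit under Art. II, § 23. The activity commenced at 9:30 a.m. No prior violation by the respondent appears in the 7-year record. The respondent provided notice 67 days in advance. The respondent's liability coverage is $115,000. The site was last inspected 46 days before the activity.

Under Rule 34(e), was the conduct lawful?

No — unlawful.

(1) start within hours — satisfied.
(2) not (site inspected) — holds.
(a) holds permit — not satisfied.
(A) weather ok — not satisfied.
(B) own property — not met.
(C) ≤ 4 hrs duration — fails.
(D) training certified — not satisfied.
(i): F OR F OR F OR F → false.
(ii) not (supervisor present) — holds.
(A) ≥60 days' notice — satisfied.
(B) no prior violation — met.
(C) not (Schedule A material) — fails.
(iii) = T OR T OR F = true.
(b) = F AND T AND T = false.
(3) = F OR F = false.
Overall: T AND T AND F → false.
Exception (no residence in 200 ft) — not satisfied.
Result: main false OR exception false → false.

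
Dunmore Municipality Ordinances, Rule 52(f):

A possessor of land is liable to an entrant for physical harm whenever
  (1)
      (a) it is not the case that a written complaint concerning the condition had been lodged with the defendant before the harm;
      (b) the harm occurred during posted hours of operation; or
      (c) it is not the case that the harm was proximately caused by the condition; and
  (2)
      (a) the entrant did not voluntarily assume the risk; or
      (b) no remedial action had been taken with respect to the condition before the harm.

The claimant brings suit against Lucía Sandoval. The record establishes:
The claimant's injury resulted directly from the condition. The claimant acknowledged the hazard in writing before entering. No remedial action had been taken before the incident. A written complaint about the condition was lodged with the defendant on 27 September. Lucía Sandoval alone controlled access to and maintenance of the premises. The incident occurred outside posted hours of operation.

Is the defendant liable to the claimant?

No — not liable.

(a) not (complaint lodged) — fails.
(b) during posted hours — fails.
(c) not (proximate cause) — fails.
(1): F OR F OR F → false.
(a) no assumed risk — not satisfied.
(b) no remedial action — satisfied.
(2): F OR T → true.
So Overall is not satisfied (F AND T).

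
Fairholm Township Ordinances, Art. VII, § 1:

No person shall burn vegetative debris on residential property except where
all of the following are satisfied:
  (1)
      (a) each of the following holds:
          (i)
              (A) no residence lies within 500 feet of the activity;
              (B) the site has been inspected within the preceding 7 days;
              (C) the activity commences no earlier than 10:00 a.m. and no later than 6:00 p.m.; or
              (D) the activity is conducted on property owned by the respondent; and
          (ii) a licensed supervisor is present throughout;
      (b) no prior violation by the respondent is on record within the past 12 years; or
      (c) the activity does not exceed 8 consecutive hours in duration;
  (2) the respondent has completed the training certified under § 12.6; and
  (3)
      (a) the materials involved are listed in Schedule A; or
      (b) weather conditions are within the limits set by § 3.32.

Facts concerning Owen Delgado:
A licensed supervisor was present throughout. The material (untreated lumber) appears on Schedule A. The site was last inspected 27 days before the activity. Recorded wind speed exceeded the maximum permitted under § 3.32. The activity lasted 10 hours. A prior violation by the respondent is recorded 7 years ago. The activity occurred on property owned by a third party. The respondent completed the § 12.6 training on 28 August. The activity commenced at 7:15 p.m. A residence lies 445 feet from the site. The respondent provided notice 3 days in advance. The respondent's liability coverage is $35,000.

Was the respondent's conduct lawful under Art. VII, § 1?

No — unlawful.

(A) no residence in 500 ft — not met.
(B) site inspected — not satisfied.
(C) start within hours — not met.
(D) own property — not satisfied.
So (i) is not satisfied (F OR F OR F OR F).
(ii) supervisor present — satisfied.
(a) = F AND T = false.
(b) no prior violation — not satisfied.
(c) ≤ 8 hrs duration — fails.
(1) = F OR F OR F = false.
(2) training certified — holds.
(a) Schedule A material — met.
(b) weather ok — not satisfied.
So (3) is satisfied (T OR F).
Overall: F AND T AND T → false.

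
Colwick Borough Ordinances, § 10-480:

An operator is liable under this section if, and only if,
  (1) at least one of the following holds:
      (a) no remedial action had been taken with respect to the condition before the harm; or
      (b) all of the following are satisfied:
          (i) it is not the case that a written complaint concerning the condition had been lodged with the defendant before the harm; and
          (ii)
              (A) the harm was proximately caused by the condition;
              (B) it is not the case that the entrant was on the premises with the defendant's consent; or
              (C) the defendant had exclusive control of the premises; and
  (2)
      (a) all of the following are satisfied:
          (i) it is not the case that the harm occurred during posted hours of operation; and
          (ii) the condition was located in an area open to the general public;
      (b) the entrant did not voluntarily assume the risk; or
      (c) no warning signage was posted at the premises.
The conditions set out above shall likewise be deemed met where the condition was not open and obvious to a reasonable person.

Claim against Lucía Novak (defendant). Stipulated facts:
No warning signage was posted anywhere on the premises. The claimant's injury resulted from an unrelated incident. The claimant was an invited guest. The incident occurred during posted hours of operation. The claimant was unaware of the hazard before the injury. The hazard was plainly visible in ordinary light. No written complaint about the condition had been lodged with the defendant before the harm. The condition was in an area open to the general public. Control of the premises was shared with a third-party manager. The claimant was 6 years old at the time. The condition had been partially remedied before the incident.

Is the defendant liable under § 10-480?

No — not liable.

(a) no remedial action — fails.
(i) not (complaint lodged) — holds.
(A) proximate cause — not met.
(B) not (consent to enter) — not satisfied.
(C) exclusive control — fails.
(ii): F OR F OR F → false.
So (b) is not satisfied (T AND F).
(1): F OR F → false.
(i) not (during posted hours) — not satisfied.
(ii) public area — met.
(a): F AND T → false.
(b) no assumed risk — met.
(c) no signage posted — satisfied.
(2): F OR T OR T → true.
Overall = F AND T = false.
Exception (not open/obvious) — not satisfied.
Result: main false OR exception false → false.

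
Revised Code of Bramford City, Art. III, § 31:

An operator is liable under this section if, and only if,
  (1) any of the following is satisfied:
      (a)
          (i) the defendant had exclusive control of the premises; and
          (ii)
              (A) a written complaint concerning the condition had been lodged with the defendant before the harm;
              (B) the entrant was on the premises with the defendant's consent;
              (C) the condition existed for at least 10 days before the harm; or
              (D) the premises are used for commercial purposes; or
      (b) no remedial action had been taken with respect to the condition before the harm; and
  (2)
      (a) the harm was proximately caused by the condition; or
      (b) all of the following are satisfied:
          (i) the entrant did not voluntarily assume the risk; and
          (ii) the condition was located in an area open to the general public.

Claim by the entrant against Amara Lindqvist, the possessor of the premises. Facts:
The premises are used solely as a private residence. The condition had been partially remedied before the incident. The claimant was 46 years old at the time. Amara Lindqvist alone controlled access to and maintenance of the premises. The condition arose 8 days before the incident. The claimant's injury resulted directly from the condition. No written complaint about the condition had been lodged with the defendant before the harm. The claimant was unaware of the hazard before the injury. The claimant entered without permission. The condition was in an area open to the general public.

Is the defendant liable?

No — not liable.

(i) exclusive control — met.
(A) complaint lodged — not met.
(B) consent to enter — not satisfied.
(C) condition ≥10 days old — not met.
(D) commercial use — fails.
So (ii) is not satisfied (F OR F OR F OR F).
(a) = T AND F = false.
(b) no remedial action — not met.
(1): F OR F → false.
(a) proximate cause — satisfied.
(i) no assumed risk — satisfied.
(ii) public area — satisfied.
(b): T AND T → true.
(2): T OR T → true.
So Overall is not satisfied (F AND T).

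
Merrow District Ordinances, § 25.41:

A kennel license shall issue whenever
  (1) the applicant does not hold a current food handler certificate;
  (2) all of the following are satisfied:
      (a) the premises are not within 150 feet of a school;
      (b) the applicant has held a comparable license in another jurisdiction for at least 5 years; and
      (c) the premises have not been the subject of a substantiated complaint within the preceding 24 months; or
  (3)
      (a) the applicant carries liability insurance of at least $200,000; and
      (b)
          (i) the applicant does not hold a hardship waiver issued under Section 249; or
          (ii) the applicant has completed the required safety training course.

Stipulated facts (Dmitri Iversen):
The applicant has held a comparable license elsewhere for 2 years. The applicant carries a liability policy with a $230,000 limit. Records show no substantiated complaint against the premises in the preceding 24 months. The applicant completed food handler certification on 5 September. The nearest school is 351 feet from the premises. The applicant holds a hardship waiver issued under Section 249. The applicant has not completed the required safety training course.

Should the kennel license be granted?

No — denied.

(1) not (food handler cert.) — not satisfied.
(a) ≥150 ft from school — satisfied.
(b) prior license ≥ 5 yr — fails.
(c) no complaint in 24 mo. — satisfied.
So (2) is not satisfied (T AND F AND T).
(a) insurance ≥ $200,000 — holds.
(i) not (hardship waiver) — fails.
(ii) safety training — not satisfied.
So (b) is not satisfied (F OR F).
(3): T AND F → false.
So Overall is not satisfied (F OR F OR F).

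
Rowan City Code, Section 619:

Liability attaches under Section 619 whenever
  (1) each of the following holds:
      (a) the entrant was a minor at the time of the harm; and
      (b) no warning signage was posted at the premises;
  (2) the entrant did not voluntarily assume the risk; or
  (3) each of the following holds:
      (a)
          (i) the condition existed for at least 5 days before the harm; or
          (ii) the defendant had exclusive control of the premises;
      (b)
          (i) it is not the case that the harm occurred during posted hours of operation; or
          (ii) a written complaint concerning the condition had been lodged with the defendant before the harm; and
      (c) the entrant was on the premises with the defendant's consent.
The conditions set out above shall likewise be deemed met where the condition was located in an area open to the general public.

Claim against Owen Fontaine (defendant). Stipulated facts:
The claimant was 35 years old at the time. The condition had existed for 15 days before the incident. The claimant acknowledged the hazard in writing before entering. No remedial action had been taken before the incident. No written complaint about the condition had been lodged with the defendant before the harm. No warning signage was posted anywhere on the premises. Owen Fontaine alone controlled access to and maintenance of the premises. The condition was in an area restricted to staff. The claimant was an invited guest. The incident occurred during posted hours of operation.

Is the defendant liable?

(a) entrant a minor — not met.
(b) no signage posted — satisfied.
(1): F AND T → false.
(2) no assumed risk — not met.
(i) condition ≥5 days old — holds.
(ii) exclusive control — met.
(a) = T OR T = true.
(i) not (during posted hours) — fails.
(ii) complaint lodged — not met.
(b) = F OR F = false.
(c) consent to enter — holds.
So (3) is not satisfied (T AND F AND T).
Overall: F OR F OR F → false.
Exception (public area) — not satisfied.
Result: main false OR exception false → false.

No — not liable.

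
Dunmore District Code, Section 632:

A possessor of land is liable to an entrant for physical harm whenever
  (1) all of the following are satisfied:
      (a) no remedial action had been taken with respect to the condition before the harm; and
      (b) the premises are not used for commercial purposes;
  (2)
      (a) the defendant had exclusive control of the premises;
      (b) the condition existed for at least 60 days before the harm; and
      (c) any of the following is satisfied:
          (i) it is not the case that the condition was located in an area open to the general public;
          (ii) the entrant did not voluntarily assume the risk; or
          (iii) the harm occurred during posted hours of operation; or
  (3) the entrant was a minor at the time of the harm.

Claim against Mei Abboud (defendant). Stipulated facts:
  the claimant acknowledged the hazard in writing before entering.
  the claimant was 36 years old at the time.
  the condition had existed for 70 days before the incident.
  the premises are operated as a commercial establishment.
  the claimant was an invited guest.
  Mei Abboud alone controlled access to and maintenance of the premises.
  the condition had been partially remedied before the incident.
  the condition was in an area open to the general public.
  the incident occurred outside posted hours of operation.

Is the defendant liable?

(a) no remedial action — not satisfied.
(b) not (commercial use) — not met.
(1) = F AND F = false.
(a) exclusive control — satisfied.
(b) condition ≥60 days old — satisfied.
(i) not (public area) — fails.
(ii) no assumed risk — fails.
(iii) during posted hours — fails.
(c): F OR F OR F → false.
(2): T AND T AND F → false.
(3) entrant a minor — fails.
So Overall is not satisfied (F OR F OR F).

No — not liable.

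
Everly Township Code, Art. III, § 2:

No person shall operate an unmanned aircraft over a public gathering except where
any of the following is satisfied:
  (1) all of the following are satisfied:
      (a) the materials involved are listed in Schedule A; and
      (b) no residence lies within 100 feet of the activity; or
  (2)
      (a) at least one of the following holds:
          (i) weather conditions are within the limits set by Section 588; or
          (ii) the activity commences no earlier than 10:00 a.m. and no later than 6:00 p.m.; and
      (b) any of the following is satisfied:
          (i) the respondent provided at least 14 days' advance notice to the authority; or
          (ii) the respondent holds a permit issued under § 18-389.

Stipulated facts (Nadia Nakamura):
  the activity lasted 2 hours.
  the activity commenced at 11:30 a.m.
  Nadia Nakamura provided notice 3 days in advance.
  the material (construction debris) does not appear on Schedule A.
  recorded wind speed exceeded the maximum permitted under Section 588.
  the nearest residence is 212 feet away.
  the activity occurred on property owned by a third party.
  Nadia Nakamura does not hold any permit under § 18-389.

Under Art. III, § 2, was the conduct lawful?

No — unlawful.

(a) Schedule A material — not met.
(b) no residence in 100 ft — met.
So (1) is not satisfied (F AND T).
(i) weather ok — not satisfied.
(ii) start within hours — met.
(a): F OR T → true.
(i) ≥14 days' notice — not satisfied.
(ii) holds permit — not satisfied.
So (b) is not satisfied (F OR F).
So (2) is not satisfied (T AND F).
So Overall is not satisfied (F OR F).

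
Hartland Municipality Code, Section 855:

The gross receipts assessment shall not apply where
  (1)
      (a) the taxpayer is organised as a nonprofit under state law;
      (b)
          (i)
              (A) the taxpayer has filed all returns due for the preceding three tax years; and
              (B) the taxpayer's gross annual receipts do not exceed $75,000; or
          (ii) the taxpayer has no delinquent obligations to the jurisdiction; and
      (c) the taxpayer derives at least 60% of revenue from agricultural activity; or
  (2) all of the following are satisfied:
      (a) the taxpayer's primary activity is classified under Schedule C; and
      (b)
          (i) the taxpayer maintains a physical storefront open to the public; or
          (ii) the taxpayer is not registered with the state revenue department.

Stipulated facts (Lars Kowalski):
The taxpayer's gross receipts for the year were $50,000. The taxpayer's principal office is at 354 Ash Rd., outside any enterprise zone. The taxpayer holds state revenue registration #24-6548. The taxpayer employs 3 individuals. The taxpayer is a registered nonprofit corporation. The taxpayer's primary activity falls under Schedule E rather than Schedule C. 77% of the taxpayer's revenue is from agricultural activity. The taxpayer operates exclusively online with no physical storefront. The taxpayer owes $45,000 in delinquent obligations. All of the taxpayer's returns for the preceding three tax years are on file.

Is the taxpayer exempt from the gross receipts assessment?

(a) nonprofit — satisfied.
(A) returns current — met.
(B) receipts ≤ $75,000 — holds.
(i) = T AND T = true.
(ii) no delinquency — not satisfied.
So (b) is satisfied (T OR F).
(c) ≥60% agricultural — holds.
So (1) is satisfied (T AND T AND T).
(a) Schedule C activity — fails.
(i) has storefront — fails.
(ii) not (state-registered) — not satisfied.
(b): F OR F → false.
So (2) is not satisfied (F AND F).
So Overall is satisfied (T OR F).

Yes — exempt.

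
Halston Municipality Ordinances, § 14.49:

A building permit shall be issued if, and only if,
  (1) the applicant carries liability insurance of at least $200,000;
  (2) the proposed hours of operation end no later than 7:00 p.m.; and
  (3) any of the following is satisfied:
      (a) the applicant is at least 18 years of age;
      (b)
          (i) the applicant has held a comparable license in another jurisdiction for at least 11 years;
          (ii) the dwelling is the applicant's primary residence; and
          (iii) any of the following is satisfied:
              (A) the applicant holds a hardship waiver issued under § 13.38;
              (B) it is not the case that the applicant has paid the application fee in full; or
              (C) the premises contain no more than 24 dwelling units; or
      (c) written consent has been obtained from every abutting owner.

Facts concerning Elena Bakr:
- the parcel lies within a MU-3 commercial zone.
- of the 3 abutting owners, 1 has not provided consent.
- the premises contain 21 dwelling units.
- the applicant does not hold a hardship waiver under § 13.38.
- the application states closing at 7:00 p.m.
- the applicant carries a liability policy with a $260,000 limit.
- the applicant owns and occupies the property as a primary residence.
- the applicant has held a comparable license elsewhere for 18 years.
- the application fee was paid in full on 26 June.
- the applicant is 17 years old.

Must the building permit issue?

Yes — granted.

(1) insurance ≥ $200,000 — holds.
(2) closes by 7 p.m. — satisfied.
(a) age ≥ 18 — fails.
(i) prior license ≥ 11 yr — met.
(ii) primary residence — met.
(A) hardship waiver — fails.
(B) not (fee paid) — not met.
(C) ≤ 24 units — holds.
(iii): F OR F OR T → true.
So (b) is satisfied (T AND T AND T).
(c) all abutters consent — not met.
(3) = F OR T OR F = true.
Overall = T AND T AND T = true.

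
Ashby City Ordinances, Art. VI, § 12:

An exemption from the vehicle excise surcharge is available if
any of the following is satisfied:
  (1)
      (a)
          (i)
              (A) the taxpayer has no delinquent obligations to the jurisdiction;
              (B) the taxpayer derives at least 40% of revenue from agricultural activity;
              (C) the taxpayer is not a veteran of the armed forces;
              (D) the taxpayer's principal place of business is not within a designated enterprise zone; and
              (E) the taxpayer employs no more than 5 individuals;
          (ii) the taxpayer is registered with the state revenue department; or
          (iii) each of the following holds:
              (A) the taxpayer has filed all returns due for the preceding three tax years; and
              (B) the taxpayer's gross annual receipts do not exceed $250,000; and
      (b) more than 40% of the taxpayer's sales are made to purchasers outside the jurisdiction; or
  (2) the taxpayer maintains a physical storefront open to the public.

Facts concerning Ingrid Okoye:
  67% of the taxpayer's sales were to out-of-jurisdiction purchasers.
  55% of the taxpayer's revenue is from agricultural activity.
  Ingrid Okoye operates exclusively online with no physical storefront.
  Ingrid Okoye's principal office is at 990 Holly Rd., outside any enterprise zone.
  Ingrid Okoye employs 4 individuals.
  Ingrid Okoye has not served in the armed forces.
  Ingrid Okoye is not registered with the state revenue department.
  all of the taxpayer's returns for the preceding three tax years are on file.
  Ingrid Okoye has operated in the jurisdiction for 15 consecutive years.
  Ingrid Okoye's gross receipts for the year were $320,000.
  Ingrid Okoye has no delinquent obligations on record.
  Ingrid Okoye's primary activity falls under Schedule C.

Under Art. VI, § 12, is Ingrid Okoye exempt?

Yes — exempt.

(A) no delinquency — met.
(B) ≥40% agricultural — met.
(C) not (veteran) — satisfied.
(D) not (in enterprise zone) — satisfied.
(E) ≤ 5 employees — satisfied.
So (i) is satisfied (T AND T AND T AND T AND T).
(ii) state-registered — not met.
(A) returns current — holds.
(B) receipts ≤ $250,000 — fails.
(iii) = T AND F = false.
So (a) is satisfied (T OR F OR F).
(b) >40% out-of-jur. sales — met.
(1) = T AND T = true.
(2) has storefront — not met.
Overall: T OR F → true.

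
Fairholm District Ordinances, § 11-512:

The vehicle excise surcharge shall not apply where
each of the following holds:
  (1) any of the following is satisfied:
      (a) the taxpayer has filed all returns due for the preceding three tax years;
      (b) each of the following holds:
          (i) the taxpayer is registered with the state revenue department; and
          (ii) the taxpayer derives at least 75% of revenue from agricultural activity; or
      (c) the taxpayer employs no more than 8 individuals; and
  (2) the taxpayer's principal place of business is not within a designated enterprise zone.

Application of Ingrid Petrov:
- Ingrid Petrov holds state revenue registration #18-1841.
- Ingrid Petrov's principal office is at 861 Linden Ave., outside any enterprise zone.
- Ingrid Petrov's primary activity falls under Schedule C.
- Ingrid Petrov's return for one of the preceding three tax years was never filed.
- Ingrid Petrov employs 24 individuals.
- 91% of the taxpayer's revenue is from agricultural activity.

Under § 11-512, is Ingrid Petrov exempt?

(a) returns current — not met.
(i) state-registered — met.
(ii) ≥75% agricultural — met.
So (b) is satisfied (T AND T).
(c) ≤ 8 employees — not met.
(1) = F OR T OR F = true.
(2) not (in enterprise zone) — met.
Overall = T AND T = true.

Yes — exempt.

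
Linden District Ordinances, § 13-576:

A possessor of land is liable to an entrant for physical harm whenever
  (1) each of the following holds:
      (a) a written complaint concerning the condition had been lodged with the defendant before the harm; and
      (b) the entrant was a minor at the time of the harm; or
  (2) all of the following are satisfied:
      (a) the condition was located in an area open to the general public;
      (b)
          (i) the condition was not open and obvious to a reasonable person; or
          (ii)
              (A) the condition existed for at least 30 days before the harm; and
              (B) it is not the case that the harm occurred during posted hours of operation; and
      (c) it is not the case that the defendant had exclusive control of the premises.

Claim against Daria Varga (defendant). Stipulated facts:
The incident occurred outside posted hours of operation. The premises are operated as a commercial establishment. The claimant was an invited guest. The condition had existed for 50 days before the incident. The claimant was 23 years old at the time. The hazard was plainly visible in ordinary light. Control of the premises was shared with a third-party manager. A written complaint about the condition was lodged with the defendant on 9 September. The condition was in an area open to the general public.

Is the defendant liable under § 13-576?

Yes — liable.

(a) complaint lodged — holds.
(b) entrant a minor — fails.
(1): T AND F → false.
(a) public area — holds.
(i) not open/obvious — not satisfied.
(A) condition ≥30 days old — met.
(B) not (during posted hours) — holds.
So (ii) is satisfied (T AND T).
(b): F OR T → true.
(c) not (exclusive control) — met.
(2) = T AND T AND T = true.
So Overall is satisfied (F OR T).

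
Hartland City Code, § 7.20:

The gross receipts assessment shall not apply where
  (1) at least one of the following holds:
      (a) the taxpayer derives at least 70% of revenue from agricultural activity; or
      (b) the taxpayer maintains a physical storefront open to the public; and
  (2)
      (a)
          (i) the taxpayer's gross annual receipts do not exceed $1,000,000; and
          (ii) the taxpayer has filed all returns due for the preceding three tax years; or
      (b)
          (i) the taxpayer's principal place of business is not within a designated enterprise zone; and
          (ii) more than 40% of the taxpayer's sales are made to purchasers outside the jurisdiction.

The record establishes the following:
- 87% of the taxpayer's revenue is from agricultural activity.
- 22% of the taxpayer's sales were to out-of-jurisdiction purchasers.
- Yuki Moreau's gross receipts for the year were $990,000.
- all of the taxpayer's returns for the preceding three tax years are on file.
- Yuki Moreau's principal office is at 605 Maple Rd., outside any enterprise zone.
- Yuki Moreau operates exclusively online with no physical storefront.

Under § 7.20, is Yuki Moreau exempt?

Yes — exempt.

(a) ≥70% agricultural — satisfied.
(b) has storefront — not satisfied.
(1): T OR F → true.
(i) receipts ≤ $1,000,000 — holds.
(ii) returns current — met.
(a): T AND T → true.
(i) not (in enterprise zone) — satisfied.
(ii) >40% out-of-jur. sales — not met.
(b) = T AND F = false.
(2) = T OR F = true.
So Overall is satisfied (T AND T).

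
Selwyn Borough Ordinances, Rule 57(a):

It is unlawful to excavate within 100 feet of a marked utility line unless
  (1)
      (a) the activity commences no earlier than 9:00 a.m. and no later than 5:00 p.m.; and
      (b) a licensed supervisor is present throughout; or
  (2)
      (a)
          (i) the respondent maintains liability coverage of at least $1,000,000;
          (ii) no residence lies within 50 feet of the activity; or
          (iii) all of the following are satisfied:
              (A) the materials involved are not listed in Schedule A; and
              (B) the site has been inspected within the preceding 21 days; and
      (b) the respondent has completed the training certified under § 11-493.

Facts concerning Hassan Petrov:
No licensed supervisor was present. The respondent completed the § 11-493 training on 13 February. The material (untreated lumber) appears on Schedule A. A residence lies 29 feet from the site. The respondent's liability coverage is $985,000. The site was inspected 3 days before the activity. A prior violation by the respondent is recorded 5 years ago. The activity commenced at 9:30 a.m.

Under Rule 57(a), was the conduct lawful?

No — unlawful.

(a) start within hours — satisfied.
(b) supervisor present — not satisfied.
(1): T AND F → false.
(i) coverage ≥ $1,000,000 — not met.
(ii) no residence in 50 ft — not met.
(A) not (Schedule A material) — not satisfied.
(B) site inspected — satisfied.
So (iii) is not satisfied (F AND T).
So (a) is not satisfied (F OR F OR F).
(b) training certified — holds.
So (2) is not satisfied (F AND T).
Overall = F OR F = false.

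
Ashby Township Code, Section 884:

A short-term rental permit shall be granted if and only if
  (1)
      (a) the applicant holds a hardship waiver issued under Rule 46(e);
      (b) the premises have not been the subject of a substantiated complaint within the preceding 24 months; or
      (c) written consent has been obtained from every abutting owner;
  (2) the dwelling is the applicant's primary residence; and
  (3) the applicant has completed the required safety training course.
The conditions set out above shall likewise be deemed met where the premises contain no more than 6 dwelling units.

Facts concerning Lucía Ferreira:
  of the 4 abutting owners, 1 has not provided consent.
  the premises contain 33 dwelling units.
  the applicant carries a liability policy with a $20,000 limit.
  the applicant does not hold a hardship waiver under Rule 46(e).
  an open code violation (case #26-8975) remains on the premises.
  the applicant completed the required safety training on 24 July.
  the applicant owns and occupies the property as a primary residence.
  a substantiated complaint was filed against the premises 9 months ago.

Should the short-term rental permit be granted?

(a) hardship waiver — not met.
(b) no complaint in 24 mo. — not met.
(c) all abutters consent — not met.
(1): F OR F OR F → false.
(2) primary residence — satisfied.
(3) safety training — holds.
So Overall is not satisfied (F AND T AND T).
Exception (≤ 6 units) — not satisfied.
Result: main false OR exception false → false.

No — denied.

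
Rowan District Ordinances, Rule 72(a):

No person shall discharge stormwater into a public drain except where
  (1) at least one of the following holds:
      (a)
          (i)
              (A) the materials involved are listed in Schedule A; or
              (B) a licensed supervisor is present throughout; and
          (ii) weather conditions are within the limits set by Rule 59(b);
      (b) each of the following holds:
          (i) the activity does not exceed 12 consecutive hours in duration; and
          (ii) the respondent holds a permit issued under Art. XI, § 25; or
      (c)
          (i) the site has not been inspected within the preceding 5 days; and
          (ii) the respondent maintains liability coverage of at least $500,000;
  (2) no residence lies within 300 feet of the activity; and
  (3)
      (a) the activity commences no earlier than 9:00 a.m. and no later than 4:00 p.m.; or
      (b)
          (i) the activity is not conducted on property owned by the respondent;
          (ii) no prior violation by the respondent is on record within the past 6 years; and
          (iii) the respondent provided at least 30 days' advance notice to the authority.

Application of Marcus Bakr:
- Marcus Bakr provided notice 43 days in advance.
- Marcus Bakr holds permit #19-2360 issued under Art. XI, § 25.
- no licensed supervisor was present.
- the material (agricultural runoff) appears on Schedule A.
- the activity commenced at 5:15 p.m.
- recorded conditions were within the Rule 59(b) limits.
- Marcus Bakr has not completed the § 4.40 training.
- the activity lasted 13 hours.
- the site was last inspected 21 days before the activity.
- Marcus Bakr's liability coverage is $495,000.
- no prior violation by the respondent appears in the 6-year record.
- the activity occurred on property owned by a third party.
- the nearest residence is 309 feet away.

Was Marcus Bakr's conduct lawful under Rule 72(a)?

(A) Schedule A material — met.
(B) supervisor present — not satisfied.
(i): T OR F → true.
(ii) weather ok — holds.
So (a) is satisfied (T AND T).
(i) ≤ 12 hrs duration — not satisfied.
(ii) holds permit — holds.
(b): F AND T → false.
(i) not (site inspected) — holds.
(ii) coverage ≥ $500,000 — not met.
(c): T AND F → false.
(1) = T OR F OR F = true.
(2) no residence in 300 ft — met.
(a) start within hours — not met.
(i) not (own property) — met.
(ii) no prior violation — holds.
(iii) ≥30 days' notice — satisfied.
(b): T AND T AND T → true.
(3) = F OR T = true.
Overall: T AND T AND T → true.

Yes — lawful.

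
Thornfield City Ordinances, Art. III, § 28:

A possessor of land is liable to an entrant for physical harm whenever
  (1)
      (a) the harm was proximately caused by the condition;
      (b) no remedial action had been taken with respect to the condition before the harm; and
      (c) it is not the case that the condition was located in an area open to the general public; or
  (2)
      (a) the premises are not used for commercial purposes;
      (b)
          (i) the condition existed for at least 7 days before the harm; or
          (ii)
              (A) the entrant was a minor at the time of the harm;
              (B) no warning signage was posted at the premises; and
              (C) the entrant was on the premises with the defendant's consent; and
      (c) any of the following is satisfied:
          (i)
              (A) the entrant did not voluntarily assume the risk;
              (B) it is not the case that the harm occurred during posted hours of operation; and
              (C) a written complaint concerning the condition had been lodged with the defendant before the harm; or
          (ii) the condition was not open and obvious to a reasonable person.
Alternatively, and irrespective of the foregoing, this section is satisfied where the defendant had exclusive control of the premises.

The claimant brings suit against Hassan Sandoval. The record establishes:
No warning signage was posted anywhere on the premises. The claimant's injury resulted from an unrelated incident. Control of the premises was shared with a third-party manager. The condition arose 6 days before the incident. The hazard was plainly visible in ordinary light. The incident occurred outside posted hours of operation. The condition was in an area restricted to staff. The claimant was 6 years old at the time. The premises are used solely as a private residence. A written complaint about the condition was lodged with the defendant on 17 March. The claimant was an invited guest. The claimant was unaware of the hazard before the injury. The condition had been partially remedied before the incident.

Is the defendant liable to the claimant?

Yes — liable.

(a) proximate cause — fails.
(b) no remedial action — not met.
(c) not (public area) — satisfied.
(1) = F AND F AND T = false.
(a) not (commercial use) — met.
(i) condition ≥7 days old — fails.
(A) entrant a minor — satisfied.
(B) no signage posted — satisfied.
(C) consent to enter — satisfied.
(ii) = T AND T AND T = true.
So (b) is satisfied (F OR T).
(A) no assumed risk — holds.
(B) not (during posted hours) — holds.
(C) complaint lodged — satisfied.
(i) = T AND T AND T = true.
(ii) not open/obvious — not satisfied.
(c): T OR F → true.
(2): T AND T AND T → true.
Overall = F OR T = true.
Exception (exclusive control) — not satisfied.
Result: main true OR exception false → true.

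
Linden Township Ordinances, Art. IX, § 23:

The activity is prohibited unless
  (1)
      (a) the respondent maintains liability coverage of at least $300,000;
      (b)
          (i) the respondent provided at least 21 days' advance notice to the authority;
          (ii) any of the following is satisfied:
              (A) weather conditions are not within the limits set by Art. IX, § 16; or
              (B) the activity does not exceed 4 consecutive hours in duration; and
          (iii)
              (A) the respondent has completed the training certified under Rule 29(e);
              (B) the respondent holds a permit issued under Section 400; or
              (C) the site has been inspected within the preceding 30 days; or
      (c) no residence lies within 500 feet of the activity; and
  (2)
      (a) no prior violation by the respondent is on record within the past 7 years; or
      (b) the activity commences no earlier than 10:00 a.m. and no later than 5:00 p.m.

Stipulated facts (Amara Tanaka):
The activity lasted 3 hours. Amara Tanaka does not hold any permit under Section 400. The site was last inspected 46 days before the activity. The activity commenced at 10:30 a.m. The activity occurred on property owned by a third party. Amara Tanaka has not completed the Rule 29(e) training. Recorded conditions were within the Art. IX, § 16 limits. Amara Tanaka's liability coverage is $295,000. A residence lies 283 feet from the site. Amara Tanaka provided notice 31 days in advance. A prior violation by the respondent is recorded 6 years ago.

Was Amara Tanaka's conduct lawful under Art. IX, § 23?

(a) coverage ≥ $300,000 — fails.
(i) ≥21 days' notice — met.
(A) not (weather ok) — not met.
(B) ≤ 4 hrs duration — holds.
(ii): F OR T → true.
(A) training certified — fails.
(B) holds permit — fails.
(C) site inspected — not satisfied.
(iii): F OR F OR F → false.
(b) = T AND T AND F = false.
(c) no residence in 500 ft — not satisfied.
So (1) is not satisfied (F OR F OR F).
(a) no prior violation — fails.
(b) start within hours — holds.
(2) = F OR T = true.
So Overall is not satisfied (F AND T).

No — unlawful.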